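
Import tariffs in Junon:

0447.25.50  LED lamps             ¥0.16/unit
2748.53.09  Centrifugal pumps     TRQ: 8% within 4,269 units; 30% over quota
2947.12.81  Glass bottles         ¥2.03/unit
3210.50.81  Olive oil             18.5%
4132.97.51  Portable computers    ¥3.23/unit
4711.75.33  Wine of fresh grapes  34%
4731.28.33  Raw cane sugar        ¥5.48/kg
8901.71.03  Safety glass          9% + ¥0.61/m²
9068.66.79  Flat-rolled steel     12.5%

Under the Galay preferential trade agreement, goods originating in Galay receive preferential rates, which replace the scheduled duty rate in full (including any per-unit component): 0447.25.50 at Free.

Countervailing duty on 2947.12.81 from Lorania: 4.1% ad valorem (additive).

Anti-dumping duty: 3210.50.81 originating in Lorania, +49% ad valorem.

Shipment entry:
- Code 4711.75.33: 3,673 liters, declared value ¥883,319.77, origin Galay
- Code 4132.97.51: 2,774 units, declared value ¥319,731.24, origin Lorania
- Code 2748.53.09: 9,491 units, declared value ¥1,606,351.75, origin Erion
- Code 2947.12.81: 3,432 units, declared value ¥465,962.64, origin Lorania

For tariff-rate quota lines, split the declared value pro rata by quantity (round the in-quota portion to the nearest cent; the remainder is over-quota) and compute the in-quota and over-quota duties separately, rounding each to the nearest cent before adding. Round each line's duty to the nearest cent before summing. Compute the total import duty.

Line 1 (4711.75.33, Galay, 3,673 liters, ¥883,319.77):
Base rate for 4711.75.33 is 34%.
Origin Galay is the FTA partner but 4711.75.33 is not on the preference list; base rate stands.
Duty = ¥883,319.77 × 34% = ¥300,328.72.
Line 2 (4132.97.51, Lorania, 2,774 units, ¥319,731.24):
Base rate for 4132.97.51 is ¥3.23/unit.
Duty = 2,774 × ¥3.23 = ¥8,960.02.
Line 3 (2748.53.09, Erion, 9,491 units, ¥1,606,351.75):
Code 2748.53.09 is under a tariff-rate quota (threshold 4,269 units). In-quota: 4,269 units at 8%; over-quota: 5,222 units at 30%.
Pro-rata value split: in-quota = ¥1,606,351.75 × 4,269/9,491 = ¥722,528.25; over-quota = ¥1,606,351.75 − ¥722,528.25 = ¥883,823.50.
In-quota duty = ¥722,528.25 × 8% = ¥57,802.26. Over-quota duty = ¥883,823.50 × 30% = ¥265,147.05.
Line duty = ¥57,802.26 + ¥265,147.05 = ¥322,949.31.
Line 4 (2947.12.81, Lorania, 3,432 units, ¥465,962.64):
Base rate for 2947.12.81 is ¥2.03/unit.
Additional duty on 2947.12.81 from Lorania: +4.1% ad valorem. Applied ad valorem rate = 4.1%.
Duty = ¥465,962.64 × 4.1% + 3,432 × ¥2.03 = ¥26,071.43.
Total = ¥300,328.72 + ¥8,960.02 + ¥322,949.31 + ¥26,071.43 = ¥658,309.48.

¥658,309.48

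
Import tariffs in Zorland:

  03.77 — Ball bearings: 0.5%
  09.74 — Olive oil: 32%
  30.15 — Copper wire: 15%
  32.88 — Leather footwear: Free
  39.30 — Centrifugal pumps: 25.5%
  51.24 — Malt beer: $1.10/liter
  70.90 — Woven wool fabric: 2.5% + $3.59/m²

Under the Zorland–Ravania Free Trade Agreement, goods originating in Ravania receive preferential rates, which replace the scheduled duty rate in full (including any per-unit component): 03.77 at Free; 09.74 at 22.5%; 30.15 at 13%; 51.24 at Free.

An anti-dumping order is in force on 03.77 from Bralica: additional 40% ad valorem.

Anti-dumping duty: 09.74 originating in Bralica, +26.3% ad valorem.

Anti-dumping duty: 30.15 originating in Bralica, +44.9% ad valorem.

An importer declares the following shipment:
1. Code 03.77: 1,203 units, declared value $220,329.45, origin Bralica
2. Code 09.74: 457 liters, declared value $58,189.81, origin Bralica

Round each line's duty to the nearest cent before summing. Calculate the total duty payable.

Line 1 (03.77, Bralica, 1,203 units, $220,329.45):
Base rate for 03.77 is 0.5%.
03.77 has an FTA preferential rate, but origin Bralica is not Ravania; base rate stands.
Additional duty on 03.77 from Bralica: +40%. Applied ad valorem rate: 0.5% + 40% = 40.5%.
Duty = $220,329.45 × 40.5% = $89,233.43.
Line 2 (09.74, Bralica, 457 liters, $58,189.81):
Base rate for 09.74 is 32%.
09.74 has an FTA preferential rate, but origin Bralica is not Ravania; base rate stands.
Additional duty on 09.74 from Bralica: +26.3%. Applied ad valorem rate: 32% + 26.3% = 58.3%.
Duty = $58,189.81 × 58.3% = $33,924.66.
Total = $89,233.43 + $33,924.66 = $123,158.09.

$123,158.09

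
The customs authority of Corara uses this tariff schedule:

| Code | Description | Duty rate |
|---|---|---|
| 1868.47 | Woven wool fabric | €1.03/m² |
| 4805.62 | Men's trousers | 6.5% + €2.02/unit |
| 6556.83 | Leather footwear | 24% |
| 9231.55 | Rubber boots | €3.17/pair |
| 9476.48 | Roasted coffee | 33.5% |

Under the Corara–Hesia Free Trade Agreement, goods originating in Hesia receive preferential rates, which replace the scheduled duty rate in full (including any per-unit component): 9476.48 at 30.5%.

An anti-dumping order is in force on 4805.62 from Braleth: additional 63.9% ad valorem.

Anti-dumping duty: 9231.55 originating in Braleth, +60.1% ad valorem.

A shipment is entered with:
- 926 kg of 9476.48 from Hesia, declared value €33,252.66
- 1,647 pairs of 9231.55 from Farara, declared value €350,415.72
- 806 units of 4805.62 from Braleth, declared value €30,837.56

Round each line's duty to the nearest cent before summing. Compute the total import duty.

Line 1 (9476.48, Hesia, 926 kg, €33,252.66):
Base rate for 9476.48 is 33.5%.
Origin Hesia qualifies under the Corara–Hesia agreement and 9476.48 is covered: preferential rate 30.5% applies instead.
Duty = €33,252.66 × 30.5% = €10,142.06.
Line 2 (9231.55, Farara, 1,647 pairs, €350,415.72):
Base rate for 9231.55 is €3.17/pair.
The additional-duty order on 9231.55 targets Braleth, not Farara; it does not apply.
Duty = 1,647 × €3.17 = €5,220.99.
Line 3 (4805.62, Braleth, 806 units, €30,837.56):
Base rate for 4805.62 is 6.5% + €2.02/unit.
Additional duty on 4805.62 from Braleth: +63.9%. Applied ad valorem rate: 6.5% + 63.9% = 70.4%.
Duty = €30,837.56 × 70.4% + 806 × €2.02 = €23,337.76.
Total = €10,142.06 + €5,220.99 + €23,337.76 = €38,700.81.

€38,700.81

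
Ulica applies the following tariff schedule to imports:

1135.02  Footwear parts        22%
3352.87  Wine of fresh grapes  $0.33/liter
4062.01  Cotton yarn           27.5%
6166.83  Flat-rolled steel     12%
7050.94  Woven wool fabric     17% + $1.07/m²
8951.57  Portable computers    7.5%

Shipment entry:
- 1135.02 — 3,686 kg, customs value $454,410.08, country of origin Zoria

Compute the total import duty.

$99,970.22

Line 1 (1135.02, Zoria, 3,686 kg, $454,410.08):
Base rate for 1135.02 is 22%.
Duty = $454,410.08 × 22% = $99,970.22.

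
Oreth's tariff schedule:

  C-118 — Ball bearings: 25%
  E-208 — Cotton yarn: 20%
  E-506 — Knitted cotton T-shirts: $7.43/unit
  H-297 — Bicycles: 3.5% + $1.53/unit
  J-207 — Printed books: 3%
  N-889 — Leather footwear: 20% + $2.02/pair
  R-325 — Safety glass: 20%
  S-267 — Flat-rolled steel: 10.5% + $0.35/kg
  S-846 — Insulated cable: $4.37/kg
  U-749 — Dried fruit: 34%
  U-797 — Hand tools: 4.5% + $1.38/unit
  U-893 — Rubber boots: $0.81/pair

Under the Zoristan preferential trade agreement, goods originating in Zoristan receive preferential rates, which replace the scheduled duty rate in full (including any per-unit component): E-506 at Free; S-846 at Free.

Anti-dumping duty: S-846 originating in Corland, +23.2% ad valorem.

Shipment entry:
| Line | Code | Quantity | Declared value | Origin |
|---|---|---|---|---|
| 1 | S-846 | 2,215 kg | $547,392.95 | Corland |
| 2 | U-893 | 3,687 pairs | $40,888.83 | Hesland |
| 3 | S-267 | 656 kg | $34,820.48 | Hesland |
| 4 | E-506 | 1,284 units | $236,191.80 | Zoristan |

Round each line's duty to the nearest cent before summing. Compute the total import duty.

Line 1 (S-846, Corland, 2,215 kg, $547,392.95):
Base rate for S-846 is $4.37/kg.
S-846 has an FTA preferential rate, but origin Corland is not Zoristan; base rate stands.
Additional duty on S-846 from Corland: +23.2% ad valorem. Applied ad valorem rate = 23.2%.
Duty = $547,392.95 × 23.2% + 2,215 × $4.37 = $136,674.71.
Line 2 (U-893, Hesland, 3,687 pairs, $40,888.83):
Base rate for U-893 is $0.81/pair.
Duty = 3,687 × $0.81 = $2,986.47.
Line 3 (S-267, Hesland, 656 kg, $34,820.48):
Base rate for S-267 is 10.5% + $0.35/kg.
Duty = $34,820.48 × 10.5% + 656 × $0.35 = $3,885.75.
Line 4 (E-506, Zoristan, 1,284 units, $236,191.80):
Base rate for E-506 is $7.43/unit.
Origin Zoristan qualifies under the Oreth–Zoristan agreement and E-506 is covered: preferential rate Free applies instead.
Duty = $236,191.80 × 0% = $0.00.
Total = $136,674.71 + $2,986.47 + $3,885.75 + $0.00 = $143,546.93.

$143,546.93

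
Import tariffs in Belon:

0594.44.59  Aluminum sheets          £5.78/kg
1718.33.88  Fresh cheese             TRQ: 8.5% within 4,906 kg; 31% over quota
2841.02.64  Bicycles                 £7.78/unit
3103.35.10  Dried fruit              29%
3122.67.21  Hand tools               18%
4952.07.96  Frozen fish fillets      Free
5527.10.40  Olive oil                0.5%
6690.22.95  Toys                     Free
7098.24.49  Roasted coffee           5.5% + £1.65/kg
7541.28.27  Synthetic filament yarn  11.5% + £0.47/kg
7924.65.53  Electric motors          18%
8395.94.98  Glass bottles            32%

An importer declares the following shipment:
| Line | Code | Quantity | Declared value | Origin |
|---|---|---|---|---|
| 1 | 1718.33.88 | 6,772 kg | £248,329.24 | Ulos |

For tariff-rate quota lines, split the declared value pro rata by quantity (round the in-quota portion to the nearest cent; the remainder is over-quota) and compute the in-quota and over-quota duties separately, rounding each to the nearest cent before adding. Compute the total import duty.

£36,503.89

Line 1 (1718.33.88, Ulos, 6,772 kg, £248,329.24):
Code 1718.33.88 is under a tariff-rate quota (threshold 4,906 kg). In-quota: 4,906 kg at 8.5%; over-quota: 1,866 kg at 31%.
Pro-rata value split: in-quota = £248,329.24 × 4,906/6,772 = £179,903.02; over-quota = £248,329.24 − £179,903.02 = £68,426.22.
In-quota duty = £179,903.02 × 8.5% = £15,291.76. Over-quota duty = £68,426.22 × 31% = £21,212.13.
Line duty = £15,291.76 + £21,212.13 = £36,503.89.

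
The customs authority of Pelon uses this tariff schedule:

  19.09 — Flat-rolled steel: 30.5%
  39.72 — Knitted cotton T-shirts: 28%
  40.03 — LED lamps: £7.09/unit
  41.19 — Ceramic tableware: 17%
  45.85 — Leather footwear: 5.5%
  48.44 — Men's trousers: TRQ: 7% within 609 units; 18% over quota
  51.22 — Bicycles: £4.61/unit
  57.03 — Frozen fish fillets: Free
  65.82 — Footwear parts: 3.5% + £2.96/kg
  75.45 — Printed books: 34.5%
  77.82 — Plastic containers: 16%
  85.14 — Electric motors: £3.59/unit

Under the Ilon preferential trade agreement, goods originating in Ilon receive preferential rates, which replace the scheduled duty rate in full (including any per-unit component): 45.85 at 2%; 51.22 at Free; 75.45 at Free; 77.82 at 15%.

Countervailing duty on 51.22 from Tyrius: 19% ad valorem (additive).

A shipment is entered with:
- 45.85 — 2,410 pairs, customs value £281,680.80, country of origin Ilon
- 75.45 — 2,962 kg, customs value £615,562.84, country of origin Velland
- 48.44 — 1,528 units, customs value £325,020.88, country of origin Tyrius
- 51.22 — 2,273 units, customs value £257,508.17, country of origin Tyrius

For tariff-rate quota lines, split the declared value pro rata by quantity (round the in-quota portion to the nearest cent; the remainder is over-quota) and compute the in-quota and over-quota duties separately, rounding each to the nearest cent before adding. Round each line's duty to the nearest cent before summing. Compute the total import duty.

£321,662.20

Line 1 (45.85, Ilon, 2,410 pairs, £281,680.80):
Base rate for 45.85 is 5.5%.
Origin Ilon qualifies under the Pelon–Ilon agreement and 45.85 is covered: preferential rate 2% applies instead.
Duty = £281,680.80 × 2% = £5,633.62.
Line 2 (75.45, Velland, 2,962 kg, £615,562.84):
Base rate for 75.45 is 34.5%.
75.45 has an FTA preferential rate, but origin Velland is not Ilon; base rate stands.
Duty = £615,562.84 × 34.5% = £212,369.18.
Line 3 (48.44, Tyrius, 1,528 units, £325,020.88):
Code 48.44 is under a tariff-rate quota (threshold 609 units). In-quota: 609 units at 7%; over-quota: 919 units at 18%.
Pro-rata value split: in-quota = £325,020.88 × 609/1,528 = £129,540.39; over-quota = £325,020.88 − £129,540.39 = £195,480.49.
In-quota duty = £129,540.39 × 7% = £9,067.83. Over-quota duty = £195,480.49 × 18% = £35,186.49.
Line duty = £9,067.83 + £35,186.49 = £44,254.32.
Line 4 (51.22, Tyrius, 2,273 units, £257,508.17):
Base rate for 51.22 is £4.61/unit.
51.22 has an FTA preferential rate, but origin Tyrius is not Ilon; base rate stands.
Additional duty on 51.22 from Tyrius: +19% ad valorem. Applied ad valorem rate = 19%.
Duty = £257,508.17 × 19% + 2,273 × £4.61 = £59,405.08.
Total = £5,633.62 + £212,369.18 + £44,254.32 + £59,405.08 = £321,662.20.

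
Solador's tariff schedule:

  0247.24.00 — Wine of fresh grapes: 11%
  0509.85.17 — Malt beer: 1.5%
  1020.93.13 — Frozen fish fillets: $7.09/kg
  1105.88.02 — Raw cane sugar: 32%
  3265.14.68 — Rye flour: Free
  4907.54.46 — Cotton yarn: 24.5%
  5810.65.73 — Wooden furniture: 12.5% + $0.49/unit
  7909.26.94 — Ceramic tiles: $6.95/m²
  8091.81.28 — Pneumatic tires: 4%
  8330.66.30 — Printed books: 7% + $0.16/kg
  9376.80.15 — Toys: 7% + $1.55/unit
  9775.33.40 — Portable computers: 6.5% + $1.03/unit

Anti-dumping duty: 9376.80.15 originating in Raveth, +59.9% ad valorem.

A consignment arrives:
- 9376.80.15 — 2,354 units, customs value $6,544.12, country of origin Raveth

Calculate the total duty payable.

$8,026.72

Line 1 (9376.80.15, Raveth, 2,354 units, $6,544.12):
Base rate for 9376.80.15 is 7% + $1.55/unit.
Additional duty on 9376.80.15 from Raveth: +59.9%. Applied ad valorem rate: 7% + 59.9% = 66.9%.
Duty = $6,544.12 × 66.9% + 2,354 × $1.55 = $8,026.72.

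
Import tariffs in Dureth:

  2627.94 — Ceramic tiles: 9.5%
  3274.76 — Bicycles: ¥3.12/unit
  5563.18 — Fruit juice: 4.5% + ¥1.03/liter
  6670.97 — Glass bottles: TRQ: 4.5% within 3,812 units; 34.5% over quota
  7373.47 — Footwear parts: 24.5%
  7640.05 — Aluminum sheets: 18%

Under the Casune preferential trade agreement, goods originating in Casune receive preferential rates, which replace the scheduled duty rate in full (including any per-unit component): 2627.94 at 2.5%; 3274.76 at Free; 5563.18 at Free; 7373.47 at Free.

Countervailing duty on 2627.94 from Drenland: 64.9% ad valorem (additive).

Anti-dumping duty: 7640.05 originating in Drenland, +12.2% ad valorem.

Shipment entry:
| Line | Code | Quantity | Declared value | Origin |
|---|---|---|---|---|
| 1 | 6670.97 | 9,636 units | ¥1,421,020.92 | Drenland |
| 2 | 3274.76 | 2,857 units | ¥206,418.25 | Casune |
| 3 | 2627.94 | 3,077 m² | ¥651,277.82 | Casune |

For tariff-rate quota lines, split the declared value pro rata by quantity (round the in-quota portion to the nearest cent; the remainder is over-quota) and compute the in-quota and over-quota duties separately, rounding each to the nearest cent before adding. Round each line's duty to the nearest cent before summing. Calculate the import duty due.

Line 1 (6670.97, Drenland, 9,636 units, ¥1,421,020.92):
Code 6670.97 is under a tariff-rate quota (threshold 3,812 units). In-quota: 3,812 units at 4.5%; over-quota: 5,824 units at 34.5%.
Pro-rata value split: in-quota = ¥1,421,020.92 × 3,812/9,636 = ¥562,155.64; over-quota = ¥1,421,020.92 − ¥562,155.64 = ¥858,865.28.
In-quota duty = ¥562,155.64 × 4.5% = ¥25,297.00. Over-quota duty = ¥858,865.28 × 34.5% = ¥296,308.52.
Line duty = ¥25,297.00 + ¥296,308.52 = ¥321,605.52.
Line 2 (3274.76, Casune, 2,857 units, ¥206,418.25):
Base rate for 3274.76 is ¥3.12/unit.
Origin Casune qualifies under the Dureth–Casune agreement and 3274.76 is covered: preferential rate Free applies instead.
Duty = ¥206,418.25 × 0% = ¥0.00.
Line 3 (2627.94, Casune, 3,077 m², ¥651,277.82):
Base rate for 2627.94 is 9.5%.
Origin Casune qualifies under the Dureth–Casune agreement and 2627.94 is covered: preferential rate 2.5% applies instead.
The additional-duty order on 2627.94 targets Drenland, not Casune; it does not apply.
Duty = ¥651,277.82 × 2.5% = ¥16,281.95.
Total = ¥321,605.52 + ¥0.00 + ¥16,281.95 = ¥337,887.47.

¥337,887.47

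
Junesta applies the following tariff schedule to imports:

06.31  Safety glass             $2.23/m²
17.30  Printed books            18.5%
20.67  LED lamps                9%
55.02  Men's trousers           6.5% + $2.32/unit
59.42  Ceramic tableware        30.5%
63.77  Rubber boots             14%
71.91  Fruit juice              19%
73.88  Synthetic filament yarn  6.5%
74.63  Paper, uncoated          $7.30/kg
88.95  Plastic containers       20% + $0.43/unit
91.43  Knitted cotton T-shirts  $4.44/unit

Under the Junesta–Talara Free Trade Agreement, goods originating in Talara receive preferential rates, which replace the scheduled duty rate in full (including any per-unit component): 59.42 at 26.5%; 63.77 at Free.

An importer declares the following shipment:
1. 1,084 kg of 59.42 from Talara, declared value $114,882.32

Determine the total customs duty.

$30,443.81

Line 1 (59.42, Talara, 1,084 kg, $114,882.32):
Base rate for 59.42 is 30.5%.
Origin Talara qualifies under the Junesta–Talara agreement and 59.42 is covered: preferential rate 26.5% applies instead.
Duty = $114,882.32 × 26.5% = $30,443.81.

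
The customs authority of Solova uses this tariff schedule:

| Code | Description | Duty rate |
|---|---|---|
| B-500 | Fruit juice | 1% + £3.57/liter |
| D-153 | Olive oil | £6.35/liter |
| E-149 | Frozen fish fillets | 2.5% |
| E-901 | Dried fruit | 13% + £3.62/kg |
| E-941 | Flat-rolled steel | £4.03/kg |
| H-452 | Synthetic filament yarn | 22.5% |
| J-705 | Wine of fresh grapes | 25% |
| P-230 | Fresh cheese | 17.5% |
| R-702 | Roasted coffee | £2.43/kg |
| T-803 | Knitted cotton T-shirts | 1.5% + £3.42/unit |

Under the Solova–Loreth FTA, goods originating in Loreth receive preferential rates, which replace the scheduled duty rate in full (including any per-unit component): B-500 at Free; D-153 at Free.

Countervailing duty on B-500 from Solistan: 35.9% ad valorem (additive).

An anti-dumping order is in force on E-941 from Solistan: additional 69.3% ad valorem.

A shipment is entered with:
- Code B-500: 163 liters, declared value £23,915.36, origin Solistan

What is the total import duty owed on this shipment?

Line 1 (B-500, Solistan, 163 liters, £23,915.36):
Base rate for B-500 is 1% + £3.57/liter.
B-500 has an FTA preferential rate, but origin Solistan is not Loreth; base rate stands.
Additional duty on B-500 from Solistan: +35.9%. Applied ad valorem rate: 1% + 35.9% = 36.9%.
Duty = £23,915.36 × 36.9% + 163 × £3.57 = £9,406.68.

£9,406.68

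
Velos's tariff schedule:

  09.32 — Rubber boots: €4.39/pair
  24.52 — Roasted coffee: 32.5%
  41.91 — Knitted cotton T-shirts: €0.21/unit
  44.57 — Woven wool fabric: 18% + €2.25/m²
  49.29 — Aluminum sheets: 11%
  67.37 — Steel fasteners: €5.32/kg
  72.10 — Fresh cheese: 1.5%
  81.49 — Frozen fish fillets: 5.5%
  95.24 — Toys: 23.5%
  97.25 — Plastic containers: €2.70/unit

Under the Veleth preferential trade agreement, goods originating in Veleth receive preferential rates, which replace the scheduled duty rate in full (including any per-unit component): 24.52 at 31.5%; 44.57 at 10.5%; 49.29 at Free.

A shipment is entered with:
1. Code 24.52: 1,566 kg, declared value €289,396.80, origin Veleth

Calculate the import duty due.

€91,159.99

Line 1 (24.52, Veleth, 1,566 kg, €289,396.80):
Base rate for 24.52 is 32.5%.
Origin Veleth qualifies under the Velos–Veleth agreement and 24.52 is covered: preferential rate 31.5% applies instead.
Duty = €289,396.80 × 31.5% = €91,159.99.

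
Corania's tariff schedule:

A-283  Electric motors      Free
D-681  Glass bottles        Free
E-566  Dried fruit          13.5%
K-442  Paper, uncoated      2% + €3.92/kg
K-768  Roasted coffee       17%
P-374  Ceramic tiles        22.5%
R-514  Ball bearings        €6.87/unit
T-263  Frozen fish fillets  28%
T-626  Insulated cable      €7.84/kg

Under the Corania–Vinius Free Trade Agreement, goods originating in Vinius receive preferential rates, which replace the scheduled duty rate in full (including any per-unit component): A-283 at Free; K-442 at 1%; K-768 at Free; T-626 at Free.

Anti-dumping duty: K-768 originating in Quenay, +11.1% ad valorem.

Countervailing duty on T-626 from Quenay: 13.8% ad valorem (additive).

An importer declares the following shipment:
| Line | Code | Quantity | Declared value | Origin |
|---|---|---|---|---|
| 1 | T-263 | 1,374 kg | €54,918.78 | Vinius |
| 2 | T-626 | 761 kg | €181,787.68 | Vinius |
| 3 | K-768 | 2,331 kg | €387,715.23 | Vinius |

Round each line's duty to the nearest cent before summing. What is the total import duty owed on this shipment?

€15,377.26

Line 1 (T-263, Vinius, 1,374 kg, €54,918.78):
Base rate for T-263 is 28%.
Origin Vinius is the FTA partner but T-263 is not on the preference list; base rate stands.
Duty = €54,918.78 × 28% = €15,377.26.
Line 2 (T-626, Vinius, 761 kg, €181,787.68):
Base rate for T-626 is €7.84/kg.
Origin Vinius qualifies under the Corania–Vinius agreement and T-626 is covered: preferential rate Free applies instead.
The additional-duty order on T-626 targets Quenay, not Vinius; it does not apply.
Duty = €181,787.68 × 0% = €0.00.
Line 3 (K-768, Vinius, 2,331 kg, €387,715.23):
Base rate for K-768 is 17%.
Origin Vinius qualifies under the Corania–Vinius agreement and K-768 is covered: preferential rate Free applies instead.
The additional-duty order on K-768 targets Quenay, not Vinius; it does not apply.
Duty = €387,715.23 × 0% = €0.00.
Total = €15,377.26 + €0.00 + €0.00 = €15,377.26.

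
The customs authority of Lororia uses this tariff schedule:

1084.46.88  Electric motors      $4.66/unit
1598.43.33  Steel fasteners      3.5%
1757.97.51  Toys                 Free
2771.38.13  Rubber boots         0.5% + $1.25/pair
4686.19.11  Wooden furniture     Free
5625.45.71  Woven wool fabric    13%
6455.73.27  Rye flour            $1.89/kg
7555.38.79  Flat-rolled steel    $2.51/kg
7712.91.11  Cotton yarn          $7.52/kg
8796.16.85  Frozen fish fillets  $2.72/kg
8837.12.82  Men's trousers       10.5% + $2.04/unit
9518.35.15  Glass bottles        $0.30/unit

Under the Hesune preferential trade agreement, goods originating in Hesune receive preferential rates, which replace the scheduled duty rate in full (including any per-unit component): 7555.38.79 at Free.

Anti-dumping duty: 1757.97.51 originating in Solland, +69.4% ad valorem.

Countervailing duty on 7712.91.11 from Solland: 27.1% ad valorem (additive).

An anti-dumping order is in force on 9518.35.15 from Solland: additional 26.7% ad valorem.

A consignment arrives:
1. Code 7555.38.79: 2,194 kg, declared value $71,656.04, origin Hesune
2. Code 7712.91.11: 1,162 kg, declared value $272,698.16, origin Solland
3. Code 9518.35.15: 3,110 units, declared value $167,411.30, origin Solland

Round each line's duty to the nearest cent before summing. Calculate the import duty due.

Line 1 (7555.38.79, Hesune, 2,194 kg, $71,656.04):
Base rate for 7555.38.79 is $2.51/kg.
Origin Hesune qualifies under the Lororia–Hesune agreement and 7555.38.79 is covered: preferential rate Free applies instead.
Duty = $71,656.04 × 0% = $0.00.
Line 2 (7712.91.11, Solland, 1,162 kg, $272,698.16):
Base rate for 7712.91.11 is $7.52/kg.
Additional duty on 7712.91.11 from Solland: +27.1% ad valorem. Applied ad valorem rate = 27.1%.
Duty = $272,698.16 × 27.1% + 1,162 × $7.52 = $82,639.44.
Line 3 (9518.35.15, Solland, 3,110 units, $167,411.30):
Base rate for 9518.35.15 is $0.30/unit.
Additional duty on 9518.35.15 from Solland: +26.7% ad valorem. Applied ad valorem rate = 26.7%.
Duty = $167,411.30 × 26.7% + 3,110 × $0.30 = $45,631.82.
Total = $0.00 + $82,639.44 + $45,631.82 = $128,271.26.

$128,271.26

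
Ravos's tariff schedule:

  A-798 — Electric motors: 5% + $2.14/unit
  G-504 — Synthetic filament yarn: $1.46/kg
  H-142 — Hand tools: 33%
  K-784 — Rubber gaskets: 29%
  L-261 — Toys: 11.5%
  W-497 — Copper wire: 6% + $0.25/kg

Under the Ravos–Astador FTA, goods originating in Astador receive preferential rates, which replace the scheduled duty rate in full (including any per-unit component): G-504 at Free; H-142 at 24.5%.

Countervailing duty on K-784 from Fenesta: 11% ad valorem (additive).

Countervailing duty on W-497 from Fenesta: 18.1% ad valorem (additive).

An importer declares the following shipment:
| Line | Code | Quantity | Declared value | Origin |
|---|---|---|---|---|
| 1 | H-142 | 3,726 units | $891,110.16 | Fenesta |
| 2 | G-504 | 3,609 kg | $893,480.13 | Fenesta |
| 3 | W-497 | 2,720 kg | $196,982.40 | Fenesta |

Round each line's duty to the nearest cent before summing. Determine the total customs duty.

$347,488.25

Line 1 (H-142, Fenesta, 3,726 units, $891,110.16):
Base rate for H-142 is 33%.
H-142 has an FTA preferential rate, but origin Fenesta is not Astador; base rate stands.
Duty = $891,110.16 × 33% = $294,066.35.
Line 2 (G-504, Fenesta, 3,609 kg, $893,480.13):
Base rate for G-504 is $1.46/kg.
G-504 has an FTA preferential rate, but origin Fenesta is not Astador; base rate stands.
Duty = 3,609 × $1.46 = $5,269.14.
Line 3 (W-497, Fenesta, 2,720 kg, $196,982.40):
Base rate for W-497 is 6% + $0.25/kg.
Additional duty on W-497 from Fenesta: +18.1%. Applied ad valorem rate: 6% + 18.1% = 24.1%.
Duty = $196,982.40 × 24.1% + 2,720 × $0.25 = $48,152.76.
Total = $294,066.35 + $5,269.14 + $48,152.76 = $347,488.25.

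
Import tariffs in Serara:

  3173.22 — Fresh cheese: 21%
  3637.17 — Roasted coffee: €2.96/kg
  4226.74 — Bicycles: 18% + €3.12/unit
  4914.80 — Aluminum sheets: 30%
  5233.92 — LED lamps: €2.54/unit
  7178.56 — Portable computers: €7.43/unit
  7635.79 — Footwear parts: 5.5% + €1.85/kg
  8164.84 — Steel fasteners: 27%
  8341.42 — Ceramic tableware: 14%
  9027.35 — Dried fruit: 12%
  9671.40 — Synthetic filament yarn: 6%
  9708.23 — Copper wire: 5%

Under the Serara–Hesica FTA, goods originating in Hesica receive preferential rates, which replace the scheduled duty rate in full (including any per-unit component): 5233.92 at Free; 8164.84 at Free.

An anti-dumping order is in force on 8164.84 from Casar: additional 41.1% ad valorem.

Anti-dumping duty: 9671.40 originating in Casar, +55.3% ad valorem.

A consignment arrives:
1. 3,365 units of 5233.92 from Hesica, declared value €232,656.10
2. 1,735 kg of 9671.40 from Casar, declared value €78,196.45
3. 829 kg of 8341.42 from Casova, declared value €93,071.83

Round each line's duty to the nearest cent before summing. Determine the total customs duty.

€60,964.48

Line 1 (5233.92, Hesica, 3,365 units, €232,656.10):
Base rate for 5233.92 is €2.54/unit.
Origin Hesica qualifies under the Serara–Hesica agreement and 5233.92 is covered: preferential rate Free applies instead.
Duty = €232,656.10 × 0% = €0.00.
Line 2 (9671.40, Casar, 1,735 kg, €78,196.45):
Base rate for 9671.40 is 6%.
Additional duty on 9671.40 from Casar: +55.3%. Applied ad valorem rate: 6% + 55.3% = 61.3%.
Duty = €78,196.45 × 61.3% = €47,934.42.
Line 3 (8341.42, Casova, 829 kg, €93,071.83):
Base rate for 8341.42 is 14%.
Duty = €93,071.83 × 14% = €13,030.06.
Total = €0.00 + €47,934.42 + €13,030.06 = €60,964.48.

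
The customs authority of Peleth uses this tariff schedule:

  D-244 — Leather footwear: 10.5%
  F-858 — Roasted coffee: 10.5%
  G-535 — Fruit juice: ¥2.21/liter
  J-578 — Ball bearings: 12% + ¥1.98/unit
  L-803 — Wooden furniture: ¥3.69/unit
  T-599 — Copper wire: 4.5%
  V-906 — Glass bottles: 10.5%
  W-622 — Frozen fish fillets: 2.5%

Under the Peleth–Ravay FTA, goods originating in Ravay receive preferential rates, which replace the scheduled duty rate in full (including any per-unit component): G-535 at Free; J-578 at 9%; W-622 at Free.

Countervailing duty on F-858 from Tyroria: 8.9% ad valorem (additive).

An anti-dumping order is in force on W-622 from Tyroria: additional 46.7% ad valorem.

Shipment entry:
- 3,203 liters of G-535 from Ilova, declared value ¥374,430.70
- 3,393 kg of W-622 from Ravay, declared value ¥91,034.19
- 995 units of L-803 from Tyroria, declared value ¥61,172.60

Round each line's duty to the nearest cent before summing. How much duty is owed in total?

Line 1 (G-535, Ilova, 3,203 liters, ¥374,430.70):
Base rate for G-535 is ¥2.21/liter.
G-535 has an FTA preferential rate, but origin Ilova is not Ravay; base rate stands.
Duty = 3,203 × ¥2.21 = ¥7,078.63.
Line 2 (W-622, Ravay, 3,393 kg, ¥91,034.19):
Base rate for W-622 is 2.5%.
Origin Ravay qualifies under the Peleth–Ravay agreement and W-622 is covered: preferential rate Free applies instead.
The additional-duty order on W-622 targets Tyroria, not Ravay; it does not apply.
Duty = ¥91,034.19 × 0% = ¥0.00.
Line 3 (L-803, Tyroria, 995 units, ¥61,172.60):
Base rate for L-803 is ¥3.69/unit.
Duty = 995 × ¥3.69 = ¥3,671.55.
Total = ¥7,078.63 + ¥0.00 + ¥3,671.55 = ¥10,750.18.

¥10,750.18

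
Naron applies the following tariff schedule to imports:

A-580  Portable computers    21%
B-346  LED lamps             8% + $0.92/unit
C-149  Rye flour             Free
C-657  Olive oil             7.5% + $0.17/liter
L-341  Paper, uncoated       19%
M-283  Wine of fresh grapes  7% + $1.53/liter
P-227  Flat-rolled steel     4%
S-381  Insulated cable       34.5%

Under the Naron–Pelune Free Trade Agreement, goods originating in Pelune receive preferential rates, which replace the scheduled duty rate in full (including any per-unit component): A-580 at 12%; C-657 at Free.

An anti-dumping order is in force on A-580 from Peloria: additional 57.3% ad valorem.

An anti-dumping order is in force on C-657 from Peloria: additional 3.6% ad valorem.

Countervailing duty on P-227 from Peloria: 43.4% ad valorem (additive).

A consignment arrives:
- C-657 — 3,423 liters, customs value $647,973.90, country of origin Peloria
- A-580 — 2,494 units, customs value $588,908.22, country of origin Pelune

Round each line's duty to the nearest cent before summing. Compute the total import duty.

Line 1 (C-657, Peloria, 3,423 liters, $647,973.90):
Base rate for C-657 is 7.5% + $0.17/liter.
C-657 has an FTA preferential rate, but origin Peloria is not Pelune; base rate stands.
Additional duty on C-657 from Peloria: +3.6%. Applied ad valorem rate: 7.5% + 3.6% = 11.1%.
Duty = $647,973.90 × 11.1% + 3,423 × $0.17 = $72,507.01.
Line 2 (A-580, Pelune, 2,494 units, $588,908.22):
Base rate for A-580 is 21%.
Origin Pelune qualifies under the Naron–Pelune agreement and A-580 is covered: preferential rate 12% applies instead.
The additional-duty order on A-580 targets Peloria, not Pelune; it does not apply.
Duty = $588,908.22 × 12% = $70,668.99.
Total = $72,507.01 + $70,668.99 = $143,176.00.

$143,176.00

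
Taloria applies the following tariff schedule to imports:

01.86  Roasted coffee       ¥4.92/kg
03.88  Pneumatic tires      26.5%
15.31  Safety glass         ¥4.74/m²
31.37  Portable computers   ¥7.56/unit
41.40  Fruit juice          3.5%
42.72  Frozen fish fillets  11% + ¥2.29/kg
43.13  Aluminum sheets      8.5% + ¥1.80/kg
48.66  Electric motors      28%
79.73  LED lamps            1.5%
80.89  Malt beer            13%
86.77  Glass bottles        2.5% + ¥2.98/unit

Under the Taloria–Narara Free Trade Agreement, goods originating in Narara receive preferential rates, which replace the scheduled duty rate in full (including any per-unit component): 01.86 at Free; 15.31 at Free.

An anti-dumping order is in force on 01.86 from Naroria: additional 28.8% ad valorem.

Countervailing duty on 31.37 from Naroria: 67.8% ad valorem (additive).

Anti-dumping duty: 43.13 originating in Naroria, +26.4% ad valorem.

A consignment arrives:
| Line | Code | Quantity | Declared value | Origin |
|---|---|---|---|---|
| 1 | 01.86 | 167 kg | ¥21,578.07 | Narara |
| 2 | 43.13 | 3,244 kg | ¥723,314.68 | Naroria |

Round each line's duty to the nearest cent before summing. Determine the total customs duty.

¥258,276.02

Line 1 (01.86, Narara, 167 kg, ¥21,578.07):
Base rate for 01.86 is ¥4.92/kg.
Origin Narara qualifies under the Taloria–Narara agreement and 01.86 is covered: preferential rate Free applies instead.
The additional-duty order on 01.86 targets Naroria, not Narara; it does not apply.
Duty = ¥21,578.07 × 0% = ¥0.00.
Line 2 (43.13, Naroria, 3,244 kg, ¥723,314.68):
Base rate for 43.13 is 8.5% + ¥1.80/kg.
Additional duty on 43.13 from Naroria: +26.4%. Applied ad valorem rate: 8.5% + 26.4% = 34.9%.
Duty = ¥723,314.68 × 34.9% + 3,244 × ¥1.80 = ¥258,276.02.
Total = ¥0.00 + ¥258,276.02 = ¥258,276.02.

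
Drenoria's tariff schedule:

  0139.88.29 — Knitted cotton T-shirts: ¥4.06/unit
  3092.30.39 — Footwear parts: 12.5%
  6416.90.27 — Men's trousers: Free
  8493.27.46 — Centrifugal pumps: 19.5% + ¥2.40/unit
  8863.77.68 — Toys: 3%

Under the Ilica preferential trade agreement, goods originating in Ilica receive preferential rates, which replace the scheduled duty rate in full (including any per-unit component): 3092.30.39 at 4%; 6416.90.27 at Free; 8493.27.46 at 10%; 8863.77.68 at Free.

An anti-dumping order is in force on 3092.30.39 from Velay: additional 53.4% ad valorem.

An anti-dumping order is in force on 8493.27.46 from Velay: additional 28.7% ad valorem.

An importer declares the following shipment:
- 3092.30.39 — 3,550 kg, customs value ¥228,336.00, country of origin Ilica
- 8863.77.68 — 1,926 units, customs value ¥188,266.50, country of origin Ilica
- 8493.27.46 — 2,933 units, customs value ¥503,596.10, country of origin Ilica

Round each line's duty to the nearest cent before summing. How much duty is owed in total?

Line 1 (3092.30.39, Ilica, 3,550 kg, ¥228,336.00):
Base rate for 3092.30.39 is 12.5%.
Origin Ilica qualifies under the Drenoria–Ilica agreement and 3092.30.39 is covered: preferential rate 4% applies instead.
The additional-duty order on 3092.30.39 targets Velay, not Ilica; it does not apply.
Duty = ¥228,336.00 × 4% = ¥9,133.44.
Line 2 (8863.77.68, Ilica, 1,926 units, ¥188,266.50):
Base rate for 8863.77.68 is 3%.
Origin Ilica qualifies under the Drenoria–Ilica agreement and 8863.77.68 is covered: preferential rate Free applies instead.
Duty = ¥188,266.50 × 0% = ¥0.00.
Line 3 (8493.27.46, Ilica, 2,933 units, ¥503,596.10):
Base rate for 8493.27.46 is 19.5% + ¥2.40/unit.
Origin Ilica qualifies under the Drenoria–Ilica agreement and 8493.27.46 is covered: preferential rate 10% applies instead.
The additional-duty order on 8493.27.46 targets Velay, not Ilica; it does not apply.
Duty = ¥503,596.10 × 10% = ¥50,359.61.
Total = ¥9,133.44 + ¥0.00 + ¥50,359.61 = ¥59,493.05.

¥59,493.05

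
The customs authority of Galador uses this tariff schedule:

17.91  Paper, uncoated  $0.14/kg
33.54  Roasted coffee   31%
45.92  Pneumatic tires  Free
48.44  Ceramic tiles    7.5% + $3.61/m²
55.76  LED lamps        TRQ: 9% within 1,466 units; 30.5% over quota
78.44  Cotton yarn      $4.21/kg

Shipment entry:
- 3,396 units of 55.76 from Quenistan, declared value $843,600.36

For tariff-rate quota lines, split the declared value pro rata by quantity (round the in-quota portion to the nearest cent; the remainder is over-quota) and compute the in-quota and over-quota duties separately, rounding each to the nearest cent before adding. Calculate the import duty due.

Line 1 (55.76, Quenistan, 3,396 units, $843,600.36):
Code 55.76 is under a tariff-rate quota (threshold 1,466 units). In-quota: 1,466 units at 9%; over-quota: 1,930 units at 30.5%.
Pro-rata value split: in-quota = $843,600.36 × 1,466/3,396 = $364,169.06; over-quota = $843,600.36 − $364,169.06 = $479,431.30.
In-quota duty = $364,169.06 × 9% = $32,775.22. Over-quota duty = $479,431.30 × 30.5% = $146,226.55.
Line duty = $32,775.22 + $146,226.55 = $179,001.77.

$179,001.77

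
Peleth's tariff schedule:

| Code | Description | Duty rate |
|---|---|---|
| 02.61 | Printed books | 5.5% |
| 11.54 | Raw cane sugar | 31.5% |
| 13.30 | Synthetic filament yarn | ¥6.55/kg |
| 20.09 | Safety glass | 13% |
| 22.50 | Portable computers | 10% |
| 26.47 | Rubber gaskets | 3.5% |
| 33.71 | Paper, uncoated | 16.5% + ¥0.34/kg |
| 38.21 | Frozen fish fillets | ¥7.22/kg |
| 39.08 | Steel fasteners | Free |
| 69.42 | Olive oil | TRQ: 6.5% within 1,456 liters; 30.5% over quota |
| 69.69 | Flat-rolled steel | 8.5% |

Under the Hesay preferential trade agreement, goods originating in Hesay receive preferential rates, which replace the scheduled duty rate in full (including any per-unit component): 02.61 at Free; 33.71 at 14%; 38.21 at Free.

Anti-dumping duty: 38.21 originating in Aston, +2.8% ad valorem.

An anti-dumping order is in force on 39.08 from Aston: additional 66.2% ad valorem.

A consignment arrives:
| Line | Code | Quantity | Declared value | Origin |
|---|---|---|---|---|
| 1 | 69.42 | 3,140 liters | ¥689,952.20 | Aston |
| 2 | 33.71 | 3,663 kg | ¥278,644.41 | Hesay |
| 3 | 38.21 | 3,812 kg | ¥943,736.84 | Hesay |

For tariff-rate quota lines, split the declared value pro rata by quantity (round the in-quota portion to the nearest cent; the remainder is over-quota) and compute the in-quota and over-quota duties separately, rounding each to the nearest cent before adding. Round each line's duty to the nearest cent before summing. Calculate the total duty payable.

Line 1 (69.42, Aston, 3,140 liters, ¥689,952.20):
Code 69.42 is under a tariff-rate quota (threshold 1,456 liters). In-quota: 1,456 liters at 6.5%; over-quota: 1,684 liters at 30.5%.
Pro-rata value split: in-quota = ¥689,952.20 × 1,456/3,140 = ¥319,926.88; over-quota = ¥689,952.20 − ¥319,926.88 = ¥370,025.32.
In-quota duty = ¥319,926.88 × 6.5% = ¥20,795.25. Over-quota duty = ¥370,025.32 × 30.5% = ¥112,857.72.
Line duty = ¥20,795.25 + ¥112,857.72 = ¥133,652.97.
Line 2 (33.71, Hesay, 3,663 kg, ¥278,644.41):
Base rate for 33.71 is 16.5% + ¥0.34/kg.
Origin Hesay qualifies under the Peleth–Hesay agreement and 33.71 is covered: preferential rate 14% applies instead.
Duty = ¥278,644.41 × 14% = ¥39,010.22.
Line 3 (38.21, Hesay, 3,812 kg, ¥943,736.84):
Base rate for 38.21 is ¥7.22/kg.
Origin Hesay qualifies under the Peleth–Hesay agreement and 38.21 is covered: preferential rate Free applies instead.
The additional-duty order on 38.21 targets Aston, not Hesay; it does not apply.
Duty = ¥943,736.84 × 0% = ¥0.00.
Total = ¥133,652.97 + ¥39,010.22 + ¥0.00 = ¥172,663.19.

¥172,663.19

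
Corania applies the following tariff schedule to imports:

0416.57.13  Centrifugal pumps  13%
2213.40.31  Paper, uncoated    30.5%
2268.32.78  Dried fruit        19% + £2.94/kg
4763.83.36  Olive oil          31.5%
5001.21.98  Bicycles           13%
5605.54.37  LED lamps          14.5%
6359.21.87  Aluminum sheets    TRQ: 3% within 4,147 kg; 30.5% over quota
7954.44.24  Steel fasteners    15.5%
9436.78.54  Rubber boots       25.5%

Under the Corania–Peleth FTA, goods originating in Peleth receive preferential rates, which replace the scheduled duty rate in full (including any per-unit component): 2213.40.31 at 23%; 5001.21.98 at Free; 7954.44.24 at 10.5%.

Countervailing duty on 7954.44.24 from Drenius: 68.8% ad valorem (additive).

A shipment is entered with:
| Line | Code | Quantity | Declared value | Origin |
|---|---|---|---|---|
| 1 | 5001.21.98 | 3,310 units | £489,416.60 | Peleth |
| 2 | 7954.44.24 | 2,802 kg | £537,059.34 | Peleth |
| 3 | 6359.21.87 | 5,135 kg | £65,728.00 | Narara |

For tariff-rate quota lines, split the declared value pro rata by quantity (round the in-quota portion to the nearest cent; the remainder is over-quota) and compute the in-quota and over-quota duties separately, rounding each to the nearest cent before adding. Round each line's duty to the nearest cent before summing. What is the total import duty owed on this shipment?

Line 1 (5001.21.98, Peleth, 3,310 units, £489,416.60):
Base rate for 5001.21.98 is 13%.
Origin Peleth qualifies under the Corania–Peleth agreement and 5001.21.98 is covered: preferential rate Free applies instead.
Duty = £489,416.60 × 0% = £0.00.
Line 2 (7954.44.24, Peleth, 2,802 kg, £537,059.34):
Base rate for 7954.44.24 is 15.5%.
Origin Peleth qualifies under the Corania–Peleth agreement and 7954.44.24 is covered: preferential rate 10.5% applies instead.
The additional-duty order on 7954.44.24 targets Drenius, not Peleth; it does not apply.
Duty = £537,059.34 × 10.5% = £56,391.23.
Line 3 (6359.21.87, Narara, 5,135 kg, £65,728.00):
Code 6359.21.87 is under a tariff-rate quota (threshold 4,147 kg). In-quota: 4,147 kg at 3%; over-quota: 988 kg at 30.5%.
Pro-rata value split: in-quota = £65,728.00 × 4,147/5,135 = £53,081.60; over-quota = £65,728.00 − £53,081.60 = £12,646.40.
In-quota duty = £53,081.60 × 3% = £1,592.45. Over-quota duty = £12,646.40 × 30.5% = £3,857.15.
Line duty = £1,592.45 + £3,857.15 = £5,449.60.
Total = £0.00 + £56,391.23 + £5,449.60 = £61,840.83.

£61,840.83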